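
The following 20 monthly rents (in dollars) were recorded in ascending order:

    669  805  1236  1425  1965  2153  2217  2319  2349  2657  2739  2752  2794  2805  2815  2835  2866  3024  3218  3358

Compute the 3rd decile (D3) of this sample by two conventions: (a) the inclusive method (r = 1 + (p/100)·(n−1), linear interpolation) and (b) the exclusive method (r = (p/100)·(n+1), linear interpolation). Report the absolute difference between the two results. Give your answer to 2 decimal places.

25.60

n = 20.
(a) r = 6.7; between ranks 6 (2153) and 7 (2217): 2197.8.
(b) r = 6.3; between ranks 6 (2153) and 7 (2217): 2172.2.
|2197.8 − 2172.2| = 25.6.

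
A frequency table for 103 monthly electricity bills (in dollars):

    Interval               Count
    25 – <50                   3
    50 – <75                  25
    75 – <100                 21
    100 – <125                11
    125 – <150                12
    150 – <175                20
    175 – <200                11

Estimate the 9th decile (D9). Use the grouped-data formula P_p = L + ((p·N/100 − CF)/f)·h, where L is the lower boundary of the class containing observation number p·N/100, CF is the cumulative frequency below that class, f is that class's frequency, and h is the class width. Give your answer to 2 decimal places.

N = 103; target position k = 90/100 · 103 = 92.7.
Cumulative frequencies: 3, 28, 49, 60, 72, 92, 103.
Observation 92.7 falls in the class 175 – <200.
L = 175, CF = 92, f = 11, h = 25.
P90 = 175 + ((92.7 − 92)/11)·25 = 175 + 1.59091 = 176.591.

176.59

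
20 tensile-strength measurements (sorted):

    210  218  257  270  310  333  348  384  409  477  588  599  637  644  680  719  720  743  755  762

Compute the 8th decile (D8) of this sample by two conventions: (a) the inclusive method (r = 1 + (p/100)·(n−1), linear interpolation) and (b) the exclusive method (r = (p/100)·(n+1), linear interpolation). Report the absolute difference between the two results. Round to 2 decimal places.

0.60

n = 20.
(a) r = 16.2; between ranks 16 (719) and 17 (720): 719.2.
(b) r = 16.8; between ranks 16 (719) and 17 (720): 719.8.
|719.2 − 719.8| = 0.6.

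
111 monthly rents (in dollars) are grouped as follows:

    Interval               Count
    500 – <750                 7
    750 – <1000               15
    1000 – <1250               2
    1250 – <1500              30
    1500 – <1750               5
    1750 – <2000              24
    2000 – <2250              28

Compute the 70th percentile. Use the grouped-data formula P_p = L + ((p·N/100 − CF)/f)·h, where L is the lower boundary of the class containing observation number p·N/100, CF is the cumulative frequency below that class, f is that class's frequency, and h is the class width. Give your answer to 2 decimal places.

1944.79

N = 111; target position k = 70/100 · 111 = 77.7.
Cumulative frequencies: 7, 22, 24, 54, 59, 83, 111.
Observation 77.7 falls in the class 1750 – <2000.
L = 1750, CF = 59, f = 24, h = 250.
P70 = 1750 + ((77.7 − 59)/24)·250 = 1750 + 194.792 = 1944.79.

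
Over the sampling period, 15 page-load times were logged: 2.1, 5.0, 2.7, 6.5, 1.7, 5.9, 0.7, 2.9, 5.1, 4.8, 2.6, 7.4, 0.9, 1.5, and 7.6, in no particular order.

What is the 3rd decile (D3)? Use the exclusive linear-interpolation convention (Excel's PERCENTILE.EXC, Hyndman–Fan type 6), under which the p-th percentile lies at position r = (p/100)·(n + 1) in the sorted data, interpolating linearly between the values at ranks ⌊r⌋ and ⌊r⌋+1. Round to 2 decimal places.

Sorted: 0.7, 0.9, 1.5, 1.7, 2.1, 2.6, 2.7, 2.9, 4.8, 5.0, 5.1, 5.9, 6.5, 7.4, 7.6.
n = 15.
r = (30/100)·(15 + 1) = 4.8.
Rank 4 is 1.7 and rank 5 is 2.1.
Interpolate: 1.7 + 0.8·(2.1 − 1.7) = 1.7 + 0.8·0.4 = 2.02.

2.02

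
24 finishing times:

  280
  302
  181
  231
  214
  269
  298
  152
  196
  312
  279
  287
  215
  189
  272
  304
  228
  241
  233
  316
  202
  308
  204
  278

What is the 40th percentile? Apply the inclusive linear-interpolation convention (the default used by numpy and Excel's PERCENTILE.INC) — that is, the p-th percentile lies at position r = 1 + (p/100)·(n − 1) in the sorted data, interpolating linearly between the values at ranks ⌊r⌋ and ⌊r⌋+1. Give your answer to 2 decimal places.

231.40

Sorted: 152, 181, 189, 196, 202, 204, 214, 215, 228, 231, 233, 241, 269, 272, 278, 279, 280, 287, 298, 302, 304, 308, 312, 316.
n = 24.
r = 1 + (40/100)·(24 − 1) = 1 + 9.2 = 10.2.
Rank 10 is 231 and rank 11 is 233.
Interpolate: 231 + 0.2·(233 − 231) = 231 + 0.2·2 = 231.4.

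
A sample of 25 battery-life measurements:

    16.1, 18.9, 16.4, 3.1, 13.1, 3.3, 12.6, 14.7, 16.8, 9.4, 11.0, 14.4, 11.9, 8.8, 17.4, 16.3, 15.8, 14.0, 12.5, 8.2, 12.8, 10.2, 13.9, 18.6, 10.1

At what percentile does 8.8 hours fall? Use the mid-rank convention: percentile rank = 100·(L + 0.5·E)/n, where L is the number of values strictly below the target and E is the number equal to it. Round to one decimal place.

Sorted: 3.1, 3.3, 8.2, 8.8, 9.4, 10.1, 10.2, 11.0, 11.9, 12.5, 12.6, 12.8, 13.1, 13.9, 14.0, 14.4, 14.7, 15.8, 16.1, 16.3, 16.4, 16.8, 17.4, 18.6, 18.9.
Count below 8.8: L = 3; count equal: E = 1; n = 25.
Percentile rank = 100·(3 + 0.5·1)/25 = 100·3.5/25 = 14.

14.0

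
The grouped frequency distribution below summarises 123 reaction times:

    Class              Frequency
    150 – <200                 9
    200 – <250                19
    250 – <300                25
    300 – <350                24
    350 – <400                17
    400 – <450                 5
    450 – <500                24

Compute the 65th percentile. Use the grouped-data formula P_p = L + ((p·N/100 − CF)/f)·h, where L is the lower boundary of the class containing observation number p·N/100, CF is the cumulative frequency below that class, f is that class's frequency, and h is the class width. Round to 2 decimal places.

N = 123; target position k = 65/100 · 123 = 79.95.
Cumulative frequencies: 9, 28, 53, 77, 94, 99, 123.
Observation 79.95 falls in the class 350 – <400.
L = 350, CF = 77, f = 17, h = 50.
P65 = 350 + ((79.95 − 77)/17)·50 = 350 + 8.67647 = 358.676.

358.68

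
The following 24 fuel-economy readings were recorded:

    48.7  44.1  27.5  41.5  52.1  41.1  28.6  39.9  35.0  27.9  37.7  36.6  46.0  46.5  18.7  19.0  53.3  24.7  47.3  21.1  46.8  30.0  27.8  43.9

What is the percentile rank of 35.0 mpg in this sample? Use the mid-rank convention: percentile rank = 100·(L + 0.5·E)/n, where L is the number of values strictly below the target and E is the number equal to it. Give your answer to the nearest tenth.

Sorted: 18.7, 19.0, 21.1, 24.7, 27.5, 27.8, 27.9, 28.6, 30.0, 35.0, 36.6, 37.7, 39.9, 41.1, 41.5, 43.9, 44.1, 46.0, 46.5, 46.8, 47.3, 48.7, 52.1, 53.3.
Count below 35.0: L = 9; count equal: E = 1; n = 24.
Percentile rank = 100·(9 + 0.5·1)/24 = 100·9.5/24 = 39.58.

39.6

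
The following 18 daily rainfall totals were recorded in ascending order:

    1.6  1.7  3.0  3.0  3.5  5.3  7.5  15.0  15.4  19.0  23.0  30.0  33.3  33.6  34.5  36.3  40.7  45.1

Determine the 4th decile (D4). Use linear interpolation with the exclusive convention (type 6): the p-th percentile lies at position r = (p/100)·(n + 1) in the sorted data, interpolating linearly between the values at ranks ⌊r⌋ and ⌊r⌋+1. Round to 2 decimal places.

12.00

n = 18.
r = (40/100)·(18 + 1) = 7.6.
Rank 7 is 7.5 and rank 8 is 15.0.
Interpolate: 7.5 + 0.6·(15.0 − 7.5) = 7.5 + 0.6·7.5 = 12.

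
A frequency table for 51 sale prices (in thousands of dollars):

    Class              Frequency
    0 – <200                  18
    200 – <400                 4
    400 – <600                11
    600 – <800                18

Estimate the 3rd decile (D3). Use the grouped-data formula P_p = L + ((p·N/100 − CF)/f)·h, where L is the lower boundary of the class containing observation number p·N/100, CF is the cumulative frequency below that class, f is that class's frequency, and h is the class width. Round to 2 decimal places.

N = 51; target position k = 30/100 · 51 = 15.3.
Cumulative frequencies: 18, 22, 33, 51.
Observation 15.3 falls in the class 0 – <200.
L = 0, CF = 0, f = 18, h = 200.
P30 = 0 + ((15.3 − 0)/18)·200 = 0 + 170 = 170.

170.00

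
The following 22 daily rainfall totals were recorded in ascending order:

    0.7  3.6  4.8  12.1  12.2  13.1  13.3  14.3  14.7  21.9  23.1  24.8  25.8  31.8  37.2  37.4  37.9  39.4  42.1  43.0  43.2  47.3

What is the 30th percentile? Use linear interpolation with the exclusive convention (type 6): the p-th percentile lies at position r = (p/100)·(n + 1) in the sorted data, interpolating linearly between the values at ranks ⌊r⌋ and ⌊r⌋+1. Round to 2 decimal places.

n = 22.
r = (30/100)·(22 + 1) = 6.9.
Rank 6 is 13.1 and rank 7 is 13.3.
Interpolate: 13.1 + 0.9·(13.3 − 13.1) = 13.1 + 0.9·0.2 = 13.28.

13.28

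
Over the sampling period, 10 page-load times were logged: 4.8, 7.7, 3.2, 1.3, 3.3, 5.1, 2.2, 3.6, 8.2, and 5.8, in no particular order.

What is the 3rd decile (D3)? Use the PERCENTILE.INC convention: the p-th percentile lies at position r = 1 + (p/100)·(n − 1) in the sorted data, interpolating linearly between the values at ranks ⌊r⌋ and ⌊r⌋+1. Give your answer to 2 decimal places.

Sorted: 1.3, 2.2, 3.2, 3.3, 3.6, 4.8, 5.1, 5.8, 7.7, 8.2.
n = 10.
r = 1 + (30/100)·(10 − 1) = 1 + 2.7 = 3.7.
Rank 3 is 3.2 and rank 4 is 3.3.
Interpolate: 3.2 + 0.7·(3.3 − 3.2) = 3.2 + 0.7·0.1 = 3.27.

3.27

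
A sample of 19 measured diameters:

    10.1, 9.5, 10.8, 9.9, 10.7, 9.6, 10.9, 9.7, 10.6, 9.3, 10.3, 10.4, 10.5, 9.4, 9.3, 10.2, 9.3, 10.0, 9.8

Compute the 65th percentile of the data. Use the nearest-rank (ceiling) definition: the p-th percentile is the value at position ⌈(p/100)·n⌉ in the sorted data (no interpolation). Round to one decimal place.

10.3

Sorted: 9.3, 9.3, 9.3, 9.4, 9.5, 9.6, 9.7, 9.8, 9.9, 10.0, 10.1, 10.2, 10.3, 10.4, 10.5, 10.6, 10.7, 10.8, 10.9.
n = 19.
Position = ⌈65/100 · 19⌉ = ⌈12.35⌉ = 13.
The value at rank 13 is 10.3.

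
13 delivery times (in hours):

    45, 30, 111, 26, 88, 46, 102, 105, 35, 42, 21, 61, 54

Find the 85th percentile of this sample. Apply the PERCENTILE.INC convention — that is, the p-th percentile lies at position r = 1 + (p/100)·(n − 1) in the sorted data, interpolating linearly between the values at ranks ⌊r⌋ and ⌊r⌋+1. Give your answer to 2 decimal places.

Sorted: 21, 26, 30, 35, 42, 45, 46, 54, 61, 88, 102, 105, 111.
n = 13.
r = 1 + (85/100)·(13 − 1) = 1 + 10.2 = 11.2.
Rank 11 is 102 and rank 12 is 105.
Interpolate: 102 + 0.2·(105 − 102) = 102 + 0.2·3 = 102.6.

102.60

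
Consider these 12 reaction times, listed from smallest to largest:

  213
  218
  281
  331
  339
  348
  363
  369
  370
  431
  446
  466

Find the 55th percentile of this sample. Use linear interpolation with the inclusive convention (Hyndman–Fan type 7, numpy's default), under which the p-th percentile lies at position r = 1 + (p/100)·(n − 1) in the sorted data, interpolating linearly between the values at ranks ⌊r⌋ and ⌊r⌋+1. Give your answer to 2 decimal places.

n = 12.
r = 1 + (55/100)·(12 − 1) = 1 + 6.05 = 7.05.
Rank 7 is 363 and rank 8 is 369.
Interpolate: 363 + 0.05·(369 − 363) = 363 + 0.05·6 = 363.3.

363.30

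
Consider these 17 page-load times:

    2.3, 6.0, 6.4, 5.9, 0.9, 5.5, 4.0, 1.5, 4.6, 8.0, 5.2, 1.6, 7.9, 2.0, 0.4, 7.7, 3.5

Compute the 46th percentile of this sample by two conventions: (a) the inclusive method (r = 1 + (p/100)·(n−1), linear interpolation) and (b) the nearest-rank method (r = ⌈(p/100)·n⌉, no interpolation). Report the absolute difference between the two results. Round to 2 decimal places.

0.22

Sorted: 0.4, 0.9, 1.5, 1.6, 2.0, 2.3, 3.5, 4.0, 4.6, 5.2, 5.5, 5.9, 6.0, 6.4, 7.7, 7.9, 8.0.
n = 17.
(a) r = 8.36; between ranks 8 (4.0) and 9 (4.6): 4.216.
(b) the nearest-rank method: rank 8 → 4.
|4.216 − 4| = 0.216.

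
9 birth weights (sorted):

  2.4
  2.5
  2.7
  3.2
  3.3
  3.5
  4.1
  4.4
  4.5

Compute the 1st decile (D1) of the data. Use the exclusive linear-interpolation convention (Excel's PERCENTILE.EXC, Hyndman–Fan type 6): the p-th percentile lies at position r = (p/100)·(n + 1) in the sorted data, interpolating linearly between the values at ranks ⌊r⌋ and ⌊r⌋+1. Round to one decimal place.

n = 9.
r = (10/100)·(9 + 1) = 1.
r is an integer, so P10 is the value at rank 1: 2.4.

2.4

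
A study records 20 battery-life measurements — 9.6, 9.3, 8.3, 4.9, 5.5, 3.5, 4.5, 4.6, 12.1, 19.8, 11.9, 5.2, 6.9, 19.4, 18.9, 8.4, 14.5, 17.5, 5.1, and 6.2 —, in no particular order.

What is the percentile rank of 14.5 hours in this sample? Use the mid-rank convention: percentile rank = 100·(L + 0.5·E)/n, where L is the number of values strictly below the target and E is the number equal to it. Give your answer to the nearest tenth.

77.5

Sorted: 3.5, 4.5, 4.6, 4.9, 5.1, 5.2, 5.5, 6.2, 6.9, 8.3, 8.4, 9.3, 9.6, 11.9, 12.1, 14.5, 17.5, 18.9, 19.4, 19.8.
Count below 14.5: L = 15; count equal: E = 1; n = 20.
Percentile rank = 100·(15 + 0.5·1)/20 = 100·15.5/20 = 77.5.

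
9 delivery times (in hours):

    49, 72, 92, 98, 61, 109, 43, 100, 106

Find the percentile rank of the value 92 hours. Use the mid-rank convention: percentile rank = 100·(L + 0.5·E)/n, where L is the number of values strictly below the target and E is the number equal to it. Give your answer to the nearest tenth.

50.0

Sorted: 43, 49, 61, 72, 92, 98, 100, 106, 109.
Count below 92: L = 4; count equal: E = 1; n = 9.
Percentile rank = 100·(4 + 0.5·1)/9 = 100·4.5/9 = 50.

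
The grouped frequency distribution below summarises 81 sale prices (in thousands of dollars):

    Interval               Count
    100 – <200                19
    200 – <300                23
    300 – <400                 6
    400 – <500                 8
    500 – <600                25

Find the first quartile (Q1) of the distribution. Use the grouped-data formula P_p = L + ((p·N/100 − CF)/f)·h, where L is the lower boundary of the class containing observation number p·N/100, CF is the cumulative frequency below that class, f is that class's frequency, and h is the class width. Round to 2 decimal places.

N = 81; target position k = 25/100 · 81 = 20.25.
Cumulative frequencies: 19, 42, 48, 56, 81.
Observation 20.25 falls in the class 200 – <300.
L = 200, CF = 19, f = 23, h = 100.
P25 = 200 + ((20.25 − 19)/23)·100 = 200 + 5.43478 = 205.435.

205.43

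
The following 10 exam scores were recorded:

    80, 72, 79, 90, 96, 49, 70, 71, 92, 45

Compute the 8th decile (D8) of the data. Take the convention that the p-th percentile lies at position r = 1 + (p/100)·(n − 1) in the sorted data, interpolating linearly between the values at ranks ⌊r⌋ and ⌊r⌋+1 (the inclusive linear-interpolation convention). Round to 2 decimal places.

Sorted: 45, 49, 70, 71, 72, 79, 80, 90, 92, 96.
n = 10.
r = 1 + (80/100)·(10 − 1) = 1 + 7.2 = 8.2.
Rank 8 is 90 and rank 9 is 92.
Interpolate: 90 + 0.2·(92 − 90) = 90 + 0.2·2 = 90.4.

90.40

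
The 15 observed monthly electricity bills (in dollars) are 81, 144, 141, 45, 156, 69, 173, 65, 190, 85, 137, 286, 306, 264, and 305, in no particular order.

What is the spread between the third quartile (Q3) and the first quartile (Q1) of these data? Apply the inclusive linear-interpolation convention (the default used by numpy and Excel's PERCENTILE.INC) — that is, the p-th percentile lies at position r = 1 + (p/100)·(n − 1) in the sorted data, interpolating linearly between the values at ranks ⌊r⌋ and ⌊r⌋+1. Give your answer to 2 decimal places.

Sorted: 45, 65, 69, 81, 85, 137, 141, 144, 156, 173, 190, 264, 286, 305, 306.
n = 15.
P25: r = 4.5; ranks 4–5 are 81, 85; interpolating gives 83.
P75: r = 11.5; ranks 11–12 are 190, 264; interpolating gives 227.
Difference: 227 − 83 = 144.

144.00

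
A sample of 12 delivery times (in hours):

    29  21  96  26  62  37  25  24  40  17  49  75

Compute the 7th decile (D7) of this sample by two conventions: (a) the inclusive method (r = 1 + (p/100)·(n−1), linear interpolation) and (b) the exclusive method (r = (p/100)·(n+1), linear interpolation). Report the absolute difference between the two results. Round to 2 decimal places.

4.00

Sorted: 17, 21, 24, 25, 26, 29, 37, 40, 49, 62, 75, 96.
n = 12.
(a) r = 8.7; between ranks 8 (40) and 9 (49): 46.3.
(b) r = 9.1; between ranks 9 (49) and 10 (62): 50.3.
|46.3 − 50.3| = 4.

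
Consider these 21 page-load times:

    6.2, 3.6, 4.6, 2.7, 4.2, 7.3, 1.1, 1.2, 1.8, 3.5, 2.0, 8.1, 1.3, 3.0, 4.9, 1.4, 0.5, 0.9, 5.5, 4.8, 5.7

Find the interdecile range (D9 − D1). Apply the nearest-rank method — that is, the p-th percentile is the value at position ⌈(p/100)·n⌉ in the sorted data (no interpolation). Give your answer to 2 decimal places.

5.10

Sorted: 0.5, 0.9, 1.1, 1.2, 1.3, 1.4, 1.8, 2.0, 2.7, 3.0, 3.5, 3.6, 4.2, 4.6, 4.8, 4.9, 5.5, 5.7, 6.2, 7.3, 8.1.
n = 21.
P10: rank ⌈10/100·21⌉ = 3 → 1.1.
P90: rank ⌈90/100·21⌉ = 19 → 6.2.
Difference: 6.2 − 1.1 = 5.1.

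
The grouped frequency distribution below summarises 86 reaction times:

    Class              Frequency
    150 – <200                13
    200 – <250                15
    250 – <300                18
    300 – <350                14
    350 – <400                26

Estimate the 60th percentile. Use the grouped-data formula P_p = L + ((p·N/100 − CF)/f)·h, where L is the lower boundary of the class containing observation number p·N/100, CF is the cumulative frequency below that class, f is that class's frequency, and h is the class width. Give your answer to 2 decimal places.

N = 86; target position k = 60/100 · 86 = 51.6.
Cumulative frequencies: 13, 28, 46, 60, 86.
Observation 51.6 falls in the class 300 – <350.
L = 300, CF = 46, f = 14, h = 50.
P60 = 300 + ((51.6 − 46)/14)·50 = 300 + 20 = 320.

320.00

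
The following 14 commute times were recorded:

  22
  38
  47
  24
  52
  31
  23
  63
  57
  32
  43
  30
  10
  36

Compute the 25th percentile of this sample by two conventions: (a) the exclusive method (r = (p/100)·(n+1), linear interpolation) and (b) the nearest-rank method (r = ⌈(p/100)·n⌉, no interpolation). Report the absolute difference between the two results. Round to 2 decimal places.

Sorted: 10, 22, 23, 24, 30, 31, 32, 36, 38, 43, 47, 52, 57, 63.
n = 14.
(a) r = 3.75; between ranks 3 (23) and 4 (24): 23.75.
(b) the nearest-rank method: rank 4 → 24.
|23.75 − 24| = 0.25.

0.25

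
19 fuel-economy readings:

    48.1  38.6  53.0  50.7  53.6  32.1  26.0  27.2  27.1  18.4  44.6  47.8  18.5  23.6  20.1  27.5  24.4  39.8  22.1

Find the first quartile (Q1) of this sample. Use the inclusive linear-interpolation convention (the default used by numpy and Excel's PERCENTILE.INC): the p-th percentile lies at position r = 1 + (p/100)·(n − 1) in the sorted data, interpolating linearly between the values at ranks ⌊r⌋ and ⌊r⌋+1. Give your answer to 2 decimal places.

24.00

Sorted: 18.4, 18.5, 20.1, 22.1, 23.6, 24.4, 26.0, 27.1, 27.2, 27.5, 32.1, 38.6, 39.8, 44.6, 47.8, 48.1, 50.7, 53.0, 53.6.
n = 19.
r = 1 + (25/100)·(19 − 1) = 1 + 4.5 = 5.5.
Rank 5 is 23.6 and rank 6 is 24.4.
Interpolate: 23.6 + 0.5·(24.4 − 23.6) = 23.6 + 0.5·0.8 = 24.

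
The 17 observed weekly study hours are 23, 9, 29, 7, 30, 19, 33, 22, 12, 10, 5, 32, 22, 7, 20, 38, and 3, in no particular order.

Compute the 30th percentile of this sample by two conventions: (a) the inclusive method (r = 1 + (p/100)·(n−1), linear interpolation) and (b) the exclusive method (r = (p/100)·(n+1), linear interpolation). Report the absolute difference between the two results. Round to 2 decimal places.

Sorted: 3, 5, 7, 7, 9, 10, 12, 19, 20, 22, 22, 23, 29, 30, 32, 33, 38.
n = 17.
(a) r = 5.8; between ranks 5 (9) and 6 (10): 9.8.
(b) r = 5.4; between ranks 5 (9) and 6 (10): 9.4.
|9.8 − 9.4| = 0.4.

0.40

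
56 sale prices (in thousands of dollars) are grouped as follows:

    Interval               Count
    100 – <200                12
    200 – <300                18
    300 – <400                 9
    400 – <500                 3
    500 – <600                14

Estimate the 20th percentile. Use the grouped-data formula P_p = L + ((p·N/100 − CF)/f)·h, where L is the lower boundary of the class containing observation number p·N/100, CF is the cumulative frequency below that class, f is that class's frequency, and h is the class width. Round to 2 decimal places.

N = 56; target position k = 20/100 · 56 = 11.2.
Cumulative frequencies: 12, 30, 39, 42, 56.
Observation 11.2 falls in the class 100 – <200.
L = 100, CF = 0, f = 12, h = 100.
P20 = 100 + ((11.2 − 0)/12)·100 = 100 + 93.3333 = 193.333.

193.33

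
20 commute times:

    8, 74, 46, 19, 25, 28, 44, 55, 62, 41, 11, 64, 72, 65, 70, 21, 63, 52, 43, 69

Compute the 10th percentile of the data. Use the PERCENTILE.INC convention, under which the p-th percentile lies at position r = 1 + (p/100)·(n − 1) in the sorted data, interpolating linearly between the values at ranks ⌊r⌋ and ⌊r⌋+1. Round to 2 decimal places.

18.20

Sorted: 8, 11, 19, 21, 25, 28, 41, 43, 44, 46, 52, 55, 62, 63, 64, 65, 69, 70, 72, 74.
n = 20.
r = 1 + (10/100)·(20 − 1) = 1 + 1.9 = 2.9.
Rank 2 is 11 and rank 3 is 19.
Interpolate: 11 + 0.9·(19 − 11) = 11 + 0.9·8 = 18.2.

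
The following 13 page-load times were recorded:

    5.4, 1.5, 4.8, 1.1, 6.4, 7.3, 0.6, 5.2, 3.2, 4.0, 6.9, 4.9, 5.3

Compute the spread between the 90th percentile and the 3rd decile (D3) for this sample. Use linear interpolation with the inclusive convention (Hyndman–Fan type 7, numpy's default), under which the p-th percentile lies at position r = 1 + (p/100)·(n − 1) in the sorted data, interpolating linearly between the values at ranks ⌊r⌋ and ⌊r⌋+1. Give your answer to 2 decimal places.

Sorted: 0.6, 1.1, 1.5, 3.2, 4.0, 4.8, 4.9, 5.2, 5.3, 5.4, 6.4, 6.9, 7.3.
n = 13.
P30: r = 4.6; ranks 4–5 are 3.2, 4.0; interpolating gives 3.68.
P90: r = 11.8; ranks 11–12 are 6.4, 6.9; interpolating gives 6.8.
Difference: 6.8 − 3.68 = 3.12.

3.12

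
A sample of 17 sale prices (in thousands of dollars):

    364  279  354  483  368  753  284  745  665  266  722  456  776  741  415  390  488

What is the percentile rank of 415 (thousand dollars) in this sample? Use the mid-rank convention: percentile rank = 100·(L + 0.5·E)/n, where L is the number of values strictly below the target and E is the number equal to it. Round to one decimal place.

44.1

Sorted: 266, 279, 284, 354, 364, 368, 390, 415, 456, 483, 488, 665, 722, 741, 745, 753, 776.
Count below 415: L = 7; count equal: E = 1; n = 17.
Percentile rank = 100·(7 + 0.5·1)/17 = 100·7.5/17 = 44.12.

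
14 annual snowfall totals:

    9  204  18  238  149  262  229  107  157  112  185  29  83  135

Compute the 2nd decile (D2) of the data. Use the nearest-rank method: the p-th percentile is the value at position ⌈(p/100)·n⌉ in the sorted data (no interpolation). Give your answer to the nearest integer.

29

Sorted: 9, 18, 29, 83, 107, 112, 135, 149, 157, 185, 204, 229, 238, 262.
n = 14.
Position = ⌈20/100 · 14⌉ = ⌈2.8⌉ = 3.
The value at rank 3 is 29.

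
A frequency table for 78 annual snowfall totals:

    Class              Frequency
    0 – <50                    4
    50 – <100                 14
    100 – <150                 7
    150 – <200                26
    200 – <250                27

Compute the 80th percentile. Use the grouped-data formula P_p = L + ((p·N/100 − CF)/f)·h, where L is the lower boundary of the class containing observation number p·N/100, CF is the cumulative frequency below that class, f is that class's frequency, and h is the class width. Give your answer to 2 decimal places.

221.11

N = 78; target position k = 80/100 · 78 = 62.4.
Cumulative frequencies: 4, 18, 25, 51, 78.
Observation 62.4 falls in the class 200 – <250.
L = 200, CF = 51, f = 27, h = 50.
P80 = 200 + ((62.4 − 51)/27)·50 = 200 + 21.1111 = 221.111.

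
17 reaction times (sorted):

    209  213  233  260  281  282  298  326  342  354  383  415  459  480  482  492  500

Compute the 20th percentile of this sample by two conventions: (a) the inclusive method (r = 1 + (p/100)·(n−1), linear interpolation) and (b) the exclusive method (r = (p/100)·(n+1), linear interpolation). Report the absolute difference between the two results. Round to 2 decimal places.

15.00

n = 17.
(a) r = 4.2; between ranks 4 (260) and 5 (281): 264.2.
(b) r = 3.6; between ranks 3 (233) and 4 (260): 249.2.
|264.2 − 249.2| = 15.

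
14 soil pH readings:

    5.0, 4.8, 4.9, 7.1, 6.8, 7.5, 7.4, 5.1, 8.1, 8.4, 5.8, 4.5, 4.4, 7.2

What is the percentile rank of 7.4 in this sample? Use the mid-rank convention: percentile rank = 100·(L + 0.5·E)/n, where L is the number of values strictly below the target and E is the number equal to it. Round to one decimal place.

75.0

Sorted: 4.4, 4.5, 4.8, 4.9, 5.0, 5.1, 5.8, 6.8, 7.1, 7.2, 7.4, 7.5, 8.1, 8.4.
Count below 7.4: L = 10; count equal: E = 1; n = 14.
Percentile rank = 100·(10 + 0.5·1)/14 = 100·10.5/14 = 75.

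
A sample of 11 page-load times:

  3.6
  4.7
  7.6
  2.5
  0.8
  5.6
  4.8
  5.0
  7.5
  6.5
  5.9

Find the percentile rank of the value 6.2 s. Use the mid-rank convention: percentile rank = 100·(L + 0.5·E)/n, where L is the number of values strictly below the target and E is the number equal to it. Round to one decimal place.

Sorted: 0.8, 2.5, 3.6, 4.7, 4.8, 5.0, 5.6, 5.9, 6.5, 7.5, 7.6.
Count below 6.2: L = 8; count equal: E = 0; n = 11.
Percentile rank = 100·(8 + 0.5·0)/11 = 100·8/11 = 72.73.

72.7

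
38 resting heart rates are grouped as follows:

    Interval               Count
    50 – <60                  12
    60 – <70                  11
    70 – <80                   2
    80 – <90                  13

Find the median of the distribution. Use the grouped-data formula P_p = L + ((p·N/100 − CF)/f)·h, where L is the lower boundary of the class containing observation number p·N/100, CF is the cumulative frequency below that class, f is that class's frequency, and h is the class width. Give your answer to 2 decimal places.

N = 38; target position k = 50/100 · 38 = 19.
Cumulative frequencies: 12, 23, 25, 38.
Observation 19 falls in the class 60 – <70.
L = 60, CF = 12, f = 11, h = 10.
P50 = 60 + ((19 − 12)/11)·10 = 60 + 6.36364 = 66.3636.

66.36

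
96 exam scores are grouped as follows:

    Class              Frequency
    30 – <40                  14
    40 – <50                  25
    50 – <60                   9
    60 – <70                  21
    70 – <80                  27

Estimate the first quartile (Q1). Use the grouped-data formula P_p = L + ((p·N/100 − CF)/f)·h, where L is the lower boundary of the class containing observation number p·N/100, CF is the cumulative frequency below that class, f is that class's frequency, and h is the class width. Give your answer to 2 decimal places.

N = 96; target position k = 25/100 · 96 = 24.
Cumulative frequencies: 14, 39, 48, 69, 96.
Observation 24 falls in the class 40 – <50.
L = 40, CF = 14, f = 25, h = 10.
P25 = 40 + ((24 − 14)/25)·10 = 40 + 4 = 44.

44.00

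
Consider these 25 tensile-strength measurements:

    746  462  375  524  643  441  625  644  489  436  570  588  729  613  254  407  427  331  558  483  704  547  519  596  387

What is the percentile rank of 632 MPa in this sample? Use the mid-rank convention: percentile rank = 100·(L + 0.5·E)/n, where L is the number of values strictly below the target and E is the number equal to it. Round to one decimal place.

80.0

Sorted: 254, 331, 375, 387, 407, 427, 436, 441, 462, 483, 489, 519, 524, 547, 558, 570, 588, 596, 613, 625, 643, 644, 704, 729, 746.
Count below 632: L = 20; count equal: E = 0; n = 25.
Percentile rank = 100·(20 + 0.5·0)/25 = 100·20/25 = 80.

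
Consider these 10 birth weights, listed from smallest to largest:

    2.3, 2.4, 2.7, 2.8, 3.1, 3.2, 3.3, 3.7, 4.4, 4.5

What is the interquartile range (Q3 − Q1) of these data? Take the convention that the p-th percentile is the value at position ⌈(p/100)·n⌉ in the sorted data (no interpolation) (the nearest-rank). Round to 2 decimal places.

n = 10.
P25: rank ⌈25/100·10⌉ = 3 → 2.7.
P75: rank ⌈75/100·10⌉ = 8 → 3.7.
Difference: 3.7 − 2.7 = 1.

1.00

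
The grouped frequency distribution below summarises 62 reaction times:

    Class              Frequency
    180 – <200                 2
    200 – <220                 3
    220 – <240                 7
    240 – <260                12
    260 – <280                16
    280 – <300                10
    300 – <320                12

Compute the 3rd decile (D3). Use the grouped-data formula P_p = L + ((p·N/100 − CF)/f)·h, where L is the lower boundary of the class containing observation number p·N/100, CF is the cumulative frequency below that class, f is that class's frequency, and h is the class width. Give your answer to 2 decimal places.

N = 62; target position k = 30/100 · 62 = 18.6.
Cumulative frequencies: 2, 5, 12, 24, 40, 50, 62.
Observation 18.6 falls in the class 240 – <260.
L = 240, CF = 12, f = 12, h = 20.
P30 = 240 + ((18.6 − 12)/12)·20 = 240 + 11 = 251.

251.00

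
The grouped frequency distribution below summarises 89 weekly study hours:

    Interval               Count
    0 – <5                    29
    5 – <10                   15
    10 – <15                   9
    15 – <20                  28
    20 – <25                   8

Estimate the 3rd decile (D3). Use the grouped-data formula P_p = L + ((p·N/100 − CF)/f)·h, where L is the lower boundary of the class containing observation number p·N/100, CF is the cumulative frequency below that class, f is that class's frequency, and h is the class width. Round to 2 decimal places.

N = 89; target position k = 30/100 · 89 = 26.7.
Cumulative frequencies: 29, 44, 53, 81, 89.
Observation 26.7 falls in the class 0 – <5.
L = 0, CF = 0, f = 29, h = 5.
P30 = 0 + ((26.7 − 0)/29)·5 = 0 + 4.60345 = 4.60345.

4.60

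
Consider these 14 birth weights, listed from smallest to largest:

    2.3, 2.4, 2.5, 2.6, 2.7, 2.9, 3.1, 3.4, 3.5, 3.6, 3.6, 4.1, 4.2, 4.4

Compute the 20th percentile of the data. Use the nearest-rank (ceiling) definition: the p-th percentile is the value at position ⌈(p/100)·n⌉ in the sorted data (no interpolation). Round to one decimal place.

n = 14.
Position = ⌈20/100 · 14⌉ = ⌈2.8⌉ = 3.
The value at rank 3 is 2.5.

2.5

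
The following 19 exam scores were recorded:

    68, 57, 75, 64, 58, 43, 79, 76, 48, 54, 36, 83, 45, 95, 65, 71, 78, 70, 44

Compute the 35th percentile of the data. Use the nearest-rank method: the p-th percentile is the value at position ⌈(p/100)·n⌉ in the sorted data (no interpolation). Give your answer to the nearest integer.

57

Sorted: 36, 43, 44, 45, 48, 54, 57, 58, 64, 65, 68, 70, 71, 75, 76, 78, 79, 83, 95.
n = 19.
Position = ⌈35/100 · 19⌉ = ⌈6.65⌉ = 7.
The value at rank 7 is 57.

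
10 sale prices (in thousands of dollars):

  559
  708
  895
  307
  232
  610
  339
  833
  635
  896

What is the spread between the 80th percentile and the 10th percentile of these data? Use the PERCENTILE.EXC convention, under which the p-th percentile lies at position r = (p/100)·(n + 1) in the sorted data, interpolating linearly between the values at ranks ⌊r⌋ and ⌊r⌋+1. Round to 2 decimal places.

643.10

Sorted: 232, 307, 339, 559, 610, 635, 708, 833, 895, 896.
n = 10.
P10: r = 1.1; ranks 1–2 are 232, 307; interpolating gives 239.5.
P80: r = 8.8; ranks 8–9 are 833, 895; interpolating gives 882.6.
Difference: 882.6 − 239.5 = 643.1.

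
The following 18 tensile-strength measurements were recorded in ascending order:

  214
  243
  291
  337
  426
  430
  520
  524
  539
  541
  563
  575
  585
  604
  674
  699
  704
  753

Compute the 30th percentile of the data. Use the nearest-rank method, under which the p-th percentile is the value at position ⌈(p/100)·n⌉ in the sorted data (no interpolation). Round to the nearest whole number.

n = 18.
Position = ⌈30/100 · 18⌉ = ⌈5.4⌉ = 6.
The value at rank 6 is 430.

430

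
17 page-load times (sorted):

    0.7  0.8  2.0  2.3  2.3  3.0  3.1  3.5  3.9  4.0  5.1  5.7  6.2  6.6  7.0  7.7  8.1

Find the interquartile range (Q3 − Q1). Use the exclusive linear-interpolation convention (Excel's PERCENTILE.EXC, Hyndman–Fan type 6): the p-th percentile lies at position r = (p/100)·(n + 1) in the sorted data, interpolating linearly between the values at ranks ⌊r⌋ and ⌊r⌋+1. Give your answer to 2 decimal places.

n = 17.
P25: r = 4.5; ranks 4–5 are 2.3, 2.3; interpolating gives 2.3.
P75: r = 13.5; ranks 13–14 are 6.2, 6.6; interpolating gives 6.4.
Difference: 6.4 − 2.3 = 4.1.

4.10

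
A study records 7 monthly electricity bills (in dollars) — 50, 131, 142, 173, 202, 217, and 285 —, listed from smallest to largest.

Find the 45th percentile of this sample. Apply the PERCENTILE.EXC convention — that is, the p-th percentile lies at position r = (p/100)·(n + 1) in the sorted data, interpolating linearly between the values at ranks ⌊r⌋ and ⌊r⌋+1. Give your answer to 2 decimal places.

n = 7.
r = (45/100)·(7 + 1) = 3.6.
Rank 3 is 142 and rank 4 is 173.
Interpolate: 142 + 0.6·(173 − 142) = 142 + 0.6·31 = 160.6.

160.60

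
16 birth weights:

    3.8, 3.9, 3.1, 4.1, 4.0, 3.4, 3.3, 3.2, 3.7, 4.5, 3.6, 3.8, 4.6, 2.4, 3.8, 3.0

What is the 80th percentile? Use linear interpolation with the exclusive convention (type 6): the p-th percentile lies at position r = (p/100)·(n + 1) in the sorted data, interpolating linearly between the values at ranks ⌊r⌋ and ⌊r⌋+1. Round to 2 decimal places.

Sorted: 2.4, 3.0, 3.1, 3.2, 3.3, 3.4, 3.6, 3.7, 3.8, 3.8, 3.8, 3.9, 4.0, 4.1, 4.5, 4.6.
n = 16.
r = (80/100)·(16 + 1) = 13.6.
Rank 13 is 4.0 and rank 14 is 4.1.
Interpolate: 4.0 + 0.6·(4.1 − 4.0) = 4.0 + 0.6·0.1 = 4.06.

4.06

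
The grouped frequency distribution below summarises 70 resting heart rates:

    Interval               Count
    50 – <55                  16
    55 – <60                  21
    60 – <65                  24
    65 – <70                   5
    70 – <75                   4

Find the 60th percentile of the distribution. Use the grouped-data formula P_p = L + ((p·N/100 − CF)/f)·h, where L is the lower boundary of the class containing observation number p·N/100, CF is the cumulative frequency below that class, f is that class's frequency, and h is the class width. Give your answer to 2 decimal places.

61.04

N = 70; target position k = 60/100 · 70 = 42.
Cumulative frequencies: 16, 37, 61, 66, 70.
Observation 42 falls in the class 60 – <65.
L = 60, CF = 37, f = 24, h = 5.
P60 = 60 + ((42 − 37)/24)·5 = 60 + 1.04167 = 61.0417.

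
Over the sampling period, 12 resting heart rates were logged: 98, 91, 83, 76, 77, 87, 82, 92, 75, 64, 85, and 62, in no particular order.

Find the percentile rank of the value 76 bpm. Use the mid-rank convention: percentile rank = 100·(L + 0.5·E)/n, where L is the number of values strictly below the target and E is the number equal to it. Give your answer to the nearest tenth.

29.2

Sorted: 62, 64, 75, 76, 77, 82, 83, 85, 87, 91, 92, 98.
Count below 76: L = 3; count equal: E = 1; n = 12.
Percentile rank = 100·(3 + 0.5·1)/12 = 100·3.5/12 = 29.17.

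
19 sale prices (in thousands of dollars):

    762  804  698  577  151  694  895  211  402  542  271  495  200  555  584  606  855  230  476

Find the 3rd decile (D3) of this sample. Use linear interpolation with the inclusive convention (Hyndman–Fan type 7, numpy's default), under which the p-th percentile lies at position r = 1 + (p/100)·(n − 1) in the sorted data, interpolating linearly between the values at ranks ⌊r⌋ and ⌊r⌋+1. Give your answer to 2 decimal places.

431.60

Sorted: 151, 200, 211, 230, 271, 402, 476, 495, 542, 555, 577, 584, 606, 694, 698, 762, 804, 855, 895.
n = 19.
r = 1 + (30/100)·(19 − 1) = 1 + 5.4 = 6.4.
Rank 6 is 402 and rank 7 is 476.
Interpolate: 402 + 0.4·(476 − 402) = 402 + 0.4·74 = 431.6.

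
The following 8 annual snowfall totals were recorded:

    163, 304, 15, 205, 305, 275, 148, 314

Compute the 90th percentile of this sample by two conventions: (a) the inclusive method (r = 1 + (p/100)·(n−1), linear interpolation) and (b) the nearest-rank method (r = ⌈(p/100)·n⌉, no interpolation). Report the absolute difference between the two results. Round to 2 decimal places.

Sorted: 15, 148, 163, 205, 275, 304, 305, 314.
n = 8.
(a) r = 7.3; between ranks 7 (305) and 8 (314): 307.7.
(b) the nearest-rank method: rank 8 → 314.
|307.7 − 314| = 6.3.

6.30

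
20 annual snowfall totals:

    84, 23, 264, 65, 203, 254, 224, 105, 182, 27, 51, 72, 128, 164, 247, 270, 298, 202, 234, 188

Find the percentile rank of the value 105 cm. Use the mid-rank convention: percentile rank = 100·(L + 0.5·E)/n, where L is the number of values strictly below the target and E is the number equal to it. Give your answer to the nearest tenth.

32.5

Sorted: 23, 27, 51, 65, 72, 84, 105, 128, 164, 182, 188, 202, 203, 224, 234, 247, 254, 264, 270, 298.
Count below 105: L = 6; count equal: E = 1; n = 20.
Percentile rank = 100·(6 + 0.5·1)/20 = 100·6.5/20 = 32.5.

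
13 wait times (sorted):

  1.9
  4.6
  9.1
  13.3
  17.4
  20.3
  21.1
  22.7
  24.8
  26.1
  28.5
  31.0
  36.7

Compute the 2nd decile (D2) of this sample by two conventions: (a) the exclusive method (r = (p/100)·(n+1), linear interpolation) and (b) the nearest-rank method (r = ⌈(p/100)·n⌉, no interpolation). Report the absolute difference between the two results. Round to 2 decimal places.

0.90

n = 13.
(a) r = 2.8; between ranks 2 (4.6) and 3 (9.1): 8.2.
(b) the nearest-rank method: rank 3 → 9.1.
|8.2 − 9.1| = 0.9.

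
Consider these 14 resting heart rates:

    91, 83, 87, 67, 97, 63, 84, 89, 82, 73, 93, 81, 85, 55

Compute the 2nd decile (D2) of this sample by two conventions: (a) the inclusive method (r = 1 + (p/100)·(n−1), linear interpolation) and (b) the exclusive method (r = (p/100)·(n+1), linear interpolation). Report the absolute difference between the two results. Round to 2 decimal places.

3.60

Sorted: 55, 63, 67, 73, 81, 82, 83, 84, 85, 87, 89, 91, 93, 97.
n = 14.
(a) r = 3.6; between ranks 3 (67) and 4 (73): 70.6.
(b) r = 3 → value at rank 3 = 67.
|70.6 − 67| = 3.6.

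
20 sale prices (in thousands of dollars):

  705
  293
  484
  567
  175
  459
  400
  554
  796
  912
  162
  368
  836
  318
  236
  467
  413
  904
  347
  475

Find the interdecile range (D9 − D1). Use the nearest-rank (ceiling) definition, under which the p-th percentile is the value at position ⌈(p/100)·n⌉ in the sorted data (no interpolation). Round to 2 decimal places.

661.00

Sorted: 162, 175, 236, 293, 318, 347, 368, 400, 413, 459, 467, 475, 484, 554, 567, 705, 796, 836, 904, 912.
n = 20.
P10: rank ⌈10/100·20⌉ = 2 → 175.
P90: rank ⌈90/100·20⌉ = 18 → 836.
Difference: 836 − 175 = 661.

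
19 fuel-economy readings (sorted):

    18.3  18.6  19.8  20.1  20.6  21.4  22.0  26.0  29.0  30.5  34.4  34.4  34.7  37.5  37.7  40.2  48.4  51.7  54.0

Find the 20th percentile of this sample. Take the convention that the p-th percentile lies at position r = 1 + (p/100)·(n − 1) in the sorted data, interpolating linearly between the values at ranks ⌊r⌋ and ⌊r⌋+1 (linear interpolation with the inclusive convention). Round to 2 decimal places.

n = 19.
r = 1 + (20/100)·(19 − 1) = 1 + 3.6 = 4.6.
Rank 4 is 20.1 and rank 5 is 20.6.
Interpolate: 20.1 + 0.6·(20.6 − 20.1) = 20.1 + 0.6·0.5 = 20.4.

20.40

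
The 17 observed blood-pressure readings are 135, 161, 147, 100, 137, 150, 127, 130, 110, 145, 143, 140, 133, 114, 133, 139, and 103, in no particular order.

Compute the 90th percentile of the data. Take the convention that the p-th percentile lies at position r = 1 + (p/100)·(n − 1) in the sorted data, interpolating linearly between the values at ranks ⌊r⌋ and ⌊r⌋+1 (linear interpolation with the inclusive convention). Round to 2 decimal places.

148.20

Sorted: 100, 103, 110, 114, 127, 130, 133, 133, 135, 137, 139, 140, 143, 145, 147, 150, 161.
n = 17.
r = 1 + (90/100)·(17 − 1) = 1 + 14.4 = 15.4.
Rank 15 is 147 and rank 16 is 150.
Interpolate: 147 + 0.4·(150 − 147) = 147 + 0.4·3 = 148.2.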